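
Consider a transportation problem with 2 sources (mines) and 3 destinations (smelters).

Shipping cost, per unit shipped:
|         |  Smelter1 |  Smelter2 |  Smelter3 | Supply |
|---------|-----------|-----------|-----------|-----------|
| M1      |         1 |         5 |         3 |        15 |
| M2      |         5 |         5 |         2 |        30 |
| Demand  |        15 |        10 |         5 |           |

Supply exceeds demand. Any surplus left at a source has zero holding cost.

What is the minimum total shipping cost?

A cheapest plan:
  M1–Smelter1: 15 × 1 = 15
  M2–Smelter2: 10 × 5 = 50
  M2–Smelter3: 5 × 2 = 10
Total = 15 + 50 + 10 = 75.

75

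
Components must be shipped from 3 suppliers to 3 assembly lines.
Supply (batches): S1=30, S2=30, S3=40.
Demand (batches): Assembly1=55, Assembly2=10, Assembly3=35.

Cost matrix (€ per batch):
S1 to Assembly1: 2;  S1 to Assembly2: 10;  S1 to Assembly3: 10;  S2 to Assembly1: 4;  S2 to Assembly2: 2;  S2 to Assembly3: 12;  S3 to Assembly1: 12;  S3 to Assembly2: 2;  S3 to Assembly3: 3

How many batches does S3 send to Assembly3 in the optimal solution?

35

Solving gives:
  S1→Assembly1: 30 × €2 = €60
  S2→Assembly1: 25 × €4 = €100
  S2→Assembly2: 5 × €2 = €10
  S3→Assembly2: 5 × €2 = €10
  S3→Assembly3: 35 × €3 = €105
Total cost = €285.
So S3→Assembly3 carries 35 batches.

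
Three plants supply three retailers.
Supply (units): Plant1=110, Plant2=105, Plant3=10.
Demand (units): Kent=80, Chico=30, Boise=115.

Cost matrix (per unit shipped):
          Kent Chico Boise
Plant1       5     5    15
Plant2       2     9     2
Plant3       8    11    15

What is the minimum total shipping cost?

Optimal allocation:
  Plant1–Kent: 80 × 5 = 400
  Plant1–Chico: 30 × 5 = 150
  Plant2–Boise: 105 × 2 = 210
  Plant3–Boise: 10 × 15 = 150
Total = 400 + 150 + 210 + 150 = 910.

910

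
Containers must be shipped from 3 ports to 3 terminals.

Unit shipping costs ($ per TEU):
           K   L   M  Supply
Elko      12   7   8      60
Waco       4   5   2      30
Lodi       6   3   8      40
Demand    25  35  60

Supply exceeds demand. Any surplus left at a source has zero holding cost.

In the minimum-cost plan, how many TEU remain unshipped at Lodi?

Minimum-cost shipments:
  Elko->L: 20 × $7 = $140
  Elko->M: 30 × $8 = $240
  Waco->M: 30 × $2 = $60
  Lodi->K: 25 × $6 = $150
  Lodi->L: 15 × $3 = $45
Total cost = $635.
Lodi ships 40 of its 40, leaving 0.

0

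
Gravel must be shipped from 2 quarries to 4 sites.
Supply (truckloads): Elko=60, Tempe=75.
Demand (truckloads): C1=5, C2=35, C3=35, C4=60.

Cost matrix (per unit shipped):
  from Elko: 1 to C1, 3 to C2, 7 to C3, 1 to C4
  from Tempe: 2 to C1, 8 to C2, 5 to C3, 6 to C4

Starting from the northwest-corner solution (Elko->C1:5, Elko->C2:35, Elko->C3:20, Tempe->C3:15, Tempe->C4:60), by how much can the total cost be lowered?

Current plan cost = 5·1 + 35·3 + 20·7 + 15·5 + 60·6 = 685.
Optimal plan:
  Elko→C2: 35 × 3 = 105
  Elko→C4: 25 × 1 = 25
  Tempe→C1: 5 × 2 = 10
  Tempe→C3: 35 × 5 = 175
  Tempe→C4: 35 × 6 = 210
Optimal cost = 525.
Saving = 685 − 525 = 160.

160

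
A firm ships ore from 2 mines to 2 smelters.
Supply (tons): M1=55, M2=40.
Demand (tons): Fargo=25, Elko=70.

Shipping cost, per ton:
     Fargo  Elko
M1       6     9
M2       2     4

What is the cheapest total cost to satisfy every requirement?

Optimal allocation:
  M1–Fargo: 25 × 6 = 150
  M1–Elko: 30 × 9 = 270
  M2–Elko: 40 × 4 = 160
Total = 150 + 270 + 160 = 580.

580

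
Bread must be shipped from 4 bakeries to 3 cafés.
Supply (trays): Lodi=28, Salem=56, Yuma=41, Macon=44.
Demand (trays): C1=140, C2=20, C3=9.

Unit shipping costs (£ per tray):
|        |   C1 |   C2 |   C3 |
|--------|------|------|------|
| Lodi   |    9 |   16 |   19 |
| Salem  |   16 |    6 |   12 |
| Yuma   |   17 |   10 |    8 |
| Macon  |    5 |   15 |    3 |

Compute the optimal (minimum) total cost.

One minimum-cost allocation:
  Lodi to C1: 28 trays
  Salem to C1: 36 trays
  Salem to C2: 20 trays
  Yuma to C1: 32 trays
  Yuma to C3: 9 trays
  Macon to C1: 44 trays
Total cost = £1784.
(Supply check: Lodi ships 28; Salem ships 56; Yuma ships 41; Macon ships 44.)

1784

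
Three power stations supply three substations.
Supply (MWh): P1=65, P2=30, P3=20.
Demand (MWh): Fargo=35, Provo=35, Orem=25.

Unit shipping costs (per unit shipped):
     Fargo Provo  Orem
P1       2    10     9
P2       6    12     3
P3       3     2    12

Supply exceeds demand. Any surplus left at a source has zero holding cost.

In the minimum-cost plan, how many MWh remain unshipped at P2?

5

Minimum-cost shipments:
  P1→Fargo: 35 × 2 = 70
  P1→Provo: 15 × 10 = 150
  P2→Orem: 25 × 3 = 75
  P3→Provo: 20 × 2 = 40
Total cost = 335.
P2 ships 25 of its 30, leaving 5.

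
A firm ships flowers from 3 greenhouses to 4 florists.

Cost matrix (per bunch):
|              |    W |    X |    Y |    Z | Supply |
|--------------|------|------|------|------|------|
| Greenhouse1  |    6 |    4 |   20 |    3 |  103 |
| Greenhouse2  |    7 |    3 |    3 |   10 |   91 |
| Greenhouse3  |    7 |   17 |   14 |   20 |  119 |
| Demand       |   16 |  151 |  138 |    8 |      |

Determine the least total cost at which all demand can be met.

2231

One minimum-cost allocation:
  Greenhouse1->X: 95 × 4 = 380
  Greenhouse1->Z: 8 × 3 = 24
  Greenhouse2->X: 56 × 3 = 168
  Greenhouse2->Y: 35 × 3 = 105
  Greenhouse3->W: 16 × 7 = 112
  Greenhouse3->Y: 103 × 14 = 1442
Total = 380 + 24 + 168 + 105 + 112 + 1442 = 2231.
(Supply check: Greenhouse1 ships 103; Greenhouse2 ships 91; Greenhouse3 ships 119.)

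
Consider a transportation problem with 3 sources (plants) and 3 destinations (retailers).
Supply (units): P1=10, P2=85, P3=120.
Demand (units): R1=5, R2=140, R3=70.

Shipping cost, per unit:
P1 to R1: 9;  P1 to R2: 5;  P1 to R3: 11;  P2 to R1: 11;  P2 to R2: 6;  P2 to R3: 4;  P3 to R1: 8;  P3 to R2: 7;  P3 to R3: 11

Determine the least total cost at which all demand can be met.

1265

A cheapest plan:
  P1→R2: 10 × 5 = 50
  P2→R2: 15 × 6 = 90
  P2→R3: 70 × 4 = 280
  P3→R1: 5 × 8 = 40
  P3→R2: 115 × 7 = 805
Total = 50 + 90 + 280 + 40 + 805 = 1265.
(Supply check: P1 ships 10; P2 ships 85; P3 ships 120.)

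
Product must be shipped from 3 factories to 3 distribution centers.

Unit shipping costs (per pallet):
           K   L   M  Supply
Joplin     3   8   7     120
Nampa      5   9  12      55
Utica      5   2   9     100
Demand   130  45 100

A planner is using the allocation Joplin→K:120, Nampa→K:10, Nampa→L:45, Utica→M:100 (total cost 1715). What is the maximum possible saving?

315

Current plan cost = 120·3 + 10·5 + 45·9 + 100·9 = 1715.
Optimal plan:
  Joplin->K: 20 × 3 = 60
  Joplin->M: 100 × 7 = 700
  Nampa->K: 55 × 5 = 275
  Utica->K: 55 × 5 = 275
  Utica->L: 45 × 2 = 90
Optimal cost = 1400.
Saving = 1715 − 1400 = 315.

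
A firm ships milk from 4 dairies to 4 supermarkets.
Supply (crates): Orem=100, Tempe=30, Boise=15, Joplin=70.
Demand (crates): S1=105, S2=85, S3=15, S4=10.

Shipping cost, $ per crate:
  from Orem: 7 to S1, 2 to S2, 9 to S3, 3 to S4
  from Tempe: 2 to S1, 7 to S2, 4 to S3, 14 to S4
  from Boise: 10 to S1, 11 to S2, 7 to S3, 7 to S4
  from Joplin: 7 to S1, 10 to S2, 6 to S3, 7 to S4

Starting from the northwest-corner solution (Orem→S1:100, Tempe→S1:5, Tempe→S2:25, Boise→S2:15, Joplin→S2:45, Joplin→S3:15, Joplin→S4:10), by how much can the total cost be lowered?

Current plan cost = 100·7 + 5·2 + 25·7 + 15·11 + 45·10 + 15·6 + 10·7 = $1660.
Optimal plan:
  Orem->S1: 5 × $7 = $35
  Orem->S2: 85 × $2 = $170
  Orem->S4: 10 × $3 = $30
  Tempe->S1: 30 × $2 = $60
  Boise->S3: 15 × $7 = $105
  Joplin->S1: 70 × $7 = $490
Optimal cost = $890.
Saving = 1660 − 890 = $770.

770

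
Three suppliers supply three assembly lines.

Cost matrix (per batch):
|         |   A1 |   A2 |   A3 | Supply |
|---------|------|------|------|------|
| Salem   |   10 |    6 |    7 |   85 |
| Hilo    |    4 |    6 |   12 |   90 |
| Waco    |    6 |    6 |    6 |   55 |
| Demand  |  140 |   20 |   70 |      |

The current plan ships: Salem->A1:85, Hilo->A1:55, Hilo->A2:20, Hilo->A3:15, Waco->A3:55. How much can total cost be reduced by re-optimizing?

435

Current plan cost = 85·10 + 55·4 + 20·6 + 15·12 + 55·6 = 1700.
Optimal plan:
  Salem→A2: 20 × 6 = 120
  Salem→A3: 65 × 7 = 455
  Hilo→A1: 90 × 4 = 360
  Waco→A1: 50 × 6 = 300
  Waco→A3: 5 × 6 = 30
Optimal cost = 1265.
Saving = 1700 − 1265 = 435.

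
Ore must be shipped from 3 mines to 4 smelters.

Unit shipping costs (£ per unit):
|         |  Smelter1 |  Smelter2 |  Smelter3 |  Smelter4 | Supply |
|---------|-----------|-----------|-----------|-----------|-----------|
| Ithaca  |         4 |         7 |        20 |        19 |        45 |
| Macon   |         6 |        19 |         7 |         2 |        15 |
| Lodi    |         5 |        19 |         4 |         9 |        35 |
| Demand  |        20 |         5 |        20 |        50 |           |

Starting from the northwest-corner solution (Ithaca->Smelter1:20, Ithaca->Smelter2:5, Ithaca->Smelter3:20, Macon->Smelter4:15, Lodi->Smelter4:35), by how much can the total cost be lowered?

120

Current plan cost = 20·4 + 5·7 + 20·20 + 15·2 + 35·9 = £860.
Optimal plan:
  Ithaca–Smelter1: 20 × £4 = £80
  Ithaca–Smelter2: 5 × £7 = £35
  Ithaca–Smelter4: 20 × £19 = £380
  Macon–Smelter4: 15 × £2 = £30
  Lodi–Smelter3: 20 × £4 = £80
  Lodi–Smelter4: 15 × £9 = £135
Optimal cost = £740.
Saving = 860 − 740 = £120.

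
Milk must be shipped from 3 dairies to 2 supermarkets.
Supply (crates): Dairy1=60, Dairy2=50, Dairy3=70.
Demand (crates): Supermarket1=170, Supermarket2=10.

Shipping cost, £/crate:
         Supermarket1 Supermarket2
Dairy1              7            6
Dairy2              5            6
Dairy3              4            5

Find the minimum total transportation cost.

A cheapest plan:
  Dairy1–Supermarket1: 50 × £7 = £350
  Dairy1–Supermarket2: 10 × £6 = £60
  Dairy2–Supermarket1: 50 × £5 = £250
  Dairy3–Supermarket1: 70 × £4 = £280
Total = 350 + 60 + 250 + 280 = £940.
(Supply check: Dairy1 ships 60; Dairy2 ships 50; Dairy3 ships 70.)

940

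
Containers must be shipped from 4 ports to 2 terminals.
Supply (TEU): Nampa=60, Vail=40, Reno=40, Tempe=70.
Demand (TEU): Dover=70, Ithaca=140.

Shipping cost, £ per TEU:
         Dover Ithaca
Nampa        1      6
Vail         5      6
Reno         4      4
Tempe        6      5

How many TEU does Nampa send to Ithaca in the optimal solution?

Optimal shipments:
  Nampa to Dover: 60 × £1 = £60
  Vail to Dover: 10 × £5 = £50
  Vail to Ithaca: 30 × £6 = £180
  Reno to Ithaca: 40 × £4 = £160
  Tempe to Ithaca: 70 × £5 = £350
Total cost = £800.
The route Nampa→Ithaca is not used.

0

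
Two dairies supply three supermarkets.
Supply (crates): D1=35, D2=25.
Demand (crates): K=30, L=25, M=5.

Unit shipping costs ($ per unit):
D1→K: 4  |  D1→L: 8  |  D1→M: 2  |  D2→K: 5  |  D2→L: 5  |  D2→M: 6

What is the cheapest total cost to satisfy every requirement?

A cheapest plan:
  D1->K: 30 × $4 = $120
  D1->M: 5 × $2 = $10
  D2->L: 25 × $5 = $125
Total = 120 + 10 + 125 = $255.
(Supply check: D1 ships 35; D2 ships 25.)

255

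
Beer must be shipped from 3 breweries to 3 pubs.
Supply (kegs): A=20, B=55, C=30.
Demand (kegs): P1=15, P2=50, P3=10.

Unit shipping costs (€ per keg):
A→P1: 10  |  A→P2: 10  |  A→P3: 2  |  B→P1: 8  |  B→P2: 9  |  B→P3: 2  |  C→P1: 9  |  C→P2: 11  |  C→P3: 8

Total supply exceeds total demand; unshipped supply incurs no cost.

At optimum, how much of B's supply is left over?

0

An optimal plan:
  A->P2: 10 × €10 = €100
  A->P3: 10 × €2 = €20
  B->P1: 15 × €8 = €120
  B->P2: 40 × €9 = €360
Total cost = €600.
B ships 55 of its 55, leaving 0.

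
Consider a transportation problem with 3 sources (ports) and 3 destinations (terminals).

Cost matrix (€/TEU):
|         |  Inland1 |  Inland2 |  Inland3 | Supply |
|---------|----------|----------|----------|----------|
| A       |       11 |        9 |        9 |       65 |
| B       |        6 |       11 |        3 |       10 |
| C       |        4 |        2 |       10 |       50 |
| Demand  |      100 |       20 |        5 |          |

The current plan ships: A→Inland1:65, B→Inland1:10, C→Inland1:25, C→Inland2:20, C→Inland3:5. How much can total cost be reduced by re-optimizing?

Current plan cost = 65·11 + 10·6 + 25·4 + 20·2 + 5·10 = €965.
Optimal plan:
  A->Inland1: 45 × €11 = €495
  A->Inland2: 20 × €9 = €180
  B->Inland1: 5 × €6 = €30
  B->Inland3: 5 × €3 = €15
  C->Inland1: 50 × €4 = €200
Optimal cost = €920.
Saving = 965 − 920 = €45.

45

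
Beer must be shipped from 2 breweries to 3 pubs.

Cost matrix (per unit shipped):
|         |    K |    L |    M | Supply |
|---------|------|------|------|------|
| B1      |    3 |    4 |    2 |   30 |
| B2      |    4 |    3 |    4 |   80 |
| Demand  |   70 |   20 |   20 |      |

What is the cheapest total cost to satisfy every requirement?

Optimal allocation:
  B1–K: 10 × 3 = 30
  B1–M: 20 × 2 = 40
  B2–K: 60 × 4 = 240
  B2–L: 20 × 3 = 60
Total = 30 + 40 + 240 + 60 = 370.

370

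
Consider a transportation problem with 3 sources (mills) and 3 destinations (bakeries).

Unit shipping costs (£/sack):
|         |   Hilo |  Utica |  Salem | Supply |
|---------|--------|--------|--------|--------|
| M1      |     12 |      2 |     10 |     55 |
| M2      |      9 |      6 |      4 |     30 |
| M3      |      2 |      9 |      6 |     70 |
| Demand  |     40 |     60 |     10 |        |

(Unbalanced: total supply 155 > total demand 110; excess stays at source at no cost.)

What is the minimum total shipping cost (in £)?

One minimum-cost allocation:
  M1->Utica: 55 × £2 = £110
  M2->Utica: 5 × £6 = £30
  M2->Salem: 10 × £4 = £40
  M3->Hilo: 40 × £2 = £80
Total = 110 + 30 + 40 + 80 = £260.

260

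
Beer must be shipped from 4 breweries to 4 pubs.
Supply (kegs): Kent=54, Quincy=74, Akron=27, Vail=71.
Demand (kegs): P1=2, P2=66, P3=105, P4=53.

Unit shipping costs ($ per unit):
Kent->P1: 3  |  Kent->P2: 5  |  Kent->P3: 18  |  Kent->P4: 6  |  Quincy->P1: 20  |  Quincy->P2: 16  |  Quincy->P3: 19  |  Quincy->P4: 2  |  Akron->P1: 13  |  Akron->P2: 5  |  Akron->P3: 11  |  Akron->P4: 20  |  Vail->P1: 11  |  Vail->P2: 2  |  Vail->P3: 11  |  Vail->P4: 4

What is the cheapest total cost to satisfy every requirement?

Optimal allocation:
  Kent→P1: 2 × $3 = $6
  Kent→P2: 52 × $5 = $260
  Quincy→P3: 21 × $19 = $399
  Quincy→P4: 53 × $2 = $106
  Akron→P3: 27 × $11 = $297
  Vail→P2: 14 × $2 = $28
  Vail→P3: 57 × $11 = $627
Total = 6 + 260 + 399 + 106 + 297 + 28 + 627 = $1723.
(Supply check: Kent ships 54; Quincy ships 74; Akron ships 27; Vail ships 71.)

1723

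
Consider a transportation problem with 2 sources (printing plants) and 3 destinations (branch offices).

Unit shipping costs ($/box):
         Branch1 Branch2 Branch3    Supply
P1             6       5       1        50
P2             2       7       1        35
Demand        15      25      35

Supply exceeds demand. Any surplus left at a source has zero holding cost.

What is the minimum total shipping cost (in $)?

190

Optimal allocation:
  P1->Branch2: 25 × $5 = $125
  P1->Branch3: 25 × $1 = $25
  P2->Branch1: 15 × $2 = $30
  P2->Branch3: 10 × $1 = $10
Total = 125 + 25 + 30 + 10 = $190.
(Supply check: P1 ships 50; P2 ships 25.)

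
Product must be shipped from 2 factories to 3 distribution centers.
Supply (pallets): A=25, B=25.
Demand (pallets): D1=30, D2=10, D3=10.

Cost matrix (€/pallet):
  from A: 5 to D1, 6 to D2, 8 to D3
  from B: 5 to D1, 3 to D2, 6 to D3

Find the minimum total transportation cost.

A cheapest plan:
  A–D1: 25 × €5 = €125
  B–D1: 5 × €5 = €25
  B–D2: 10 × €3 = €30
  B–D3: 10 × €6 = €60
Total = 125 + 25 + 30 + 60 = €240.

240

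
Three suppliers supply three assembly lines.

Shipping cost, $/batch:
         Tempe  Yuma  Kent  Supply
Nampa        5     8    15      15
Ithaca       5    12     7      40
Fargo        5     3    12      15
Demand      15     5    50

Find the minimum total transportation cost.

Optimal allocation:
  Nampa to Tempe: 15 × $5 = $75
  Ithaca to Kent: 40 × $7 = $280
  Fargo to Yuma: 5 × $3 = $15
  Fargo to Kent: 10 × $12 = $120
Total = 75 + 280 + 15 + 120 = $490.

490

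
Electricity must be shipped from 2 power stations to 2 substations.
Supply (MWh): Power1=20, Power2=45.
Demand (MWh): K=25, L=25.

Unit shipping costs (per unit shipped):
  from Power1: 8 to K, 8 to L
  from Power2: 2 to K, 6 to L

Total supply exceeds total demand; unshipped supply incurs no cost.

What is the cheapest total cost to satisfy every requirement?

210

An optimal shipping plan:
  Power1→L: 5 × 8 = 40
  Power2→K: 25 × 2 = 50
  Power2→L: 20 × 6 = 120
Total = 40 + 50 + 120 = 210.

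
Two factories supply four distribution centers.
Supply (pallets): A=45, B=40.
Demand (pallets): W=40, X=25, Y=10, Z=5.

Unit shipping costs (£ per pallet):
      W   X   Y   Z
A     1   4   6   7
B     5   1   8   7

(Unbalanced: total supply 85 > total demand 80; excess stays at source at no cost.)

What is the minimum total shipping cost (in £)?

170

An optimal shipping plan:
  A→W: 40 × £1 = £40
  A→Y: 5 × £6 = £30
  B→X: 25 × £1 = £25
  B→Y: 5 × £8 = £40
  B→Z: 5 × £7 = £35
Total = 40 + 30 + 25 + 40 + 35 = £170.
(Supply check: A ships 45; B ships 35.)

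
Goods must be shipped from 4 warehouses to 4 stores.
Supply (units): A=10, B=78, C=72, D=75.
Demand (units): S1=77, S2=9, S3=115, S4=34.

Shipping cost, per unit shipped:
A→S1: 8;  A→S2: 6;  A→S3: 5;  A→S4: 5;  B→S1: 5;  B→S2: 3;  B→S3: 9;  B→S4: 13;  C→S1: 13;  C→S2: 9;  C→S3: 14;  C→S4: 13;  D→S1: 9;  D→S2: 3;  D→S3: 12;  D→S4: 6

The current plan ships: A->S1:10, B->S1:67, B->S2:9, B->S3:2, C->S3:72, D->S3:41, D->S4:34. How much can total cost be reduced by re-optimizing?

Current plan cost = 10·8 + 67·5 + 9·3 + 2·9 + 72·14 + 41·12 + 34·6 = 2164.
Optimal plan:
  A–S3: 10 × 5 = 50
  B–S1: 77 × 5 = 385
  B–S3: 1 × 9 = 9
  C–S3: 72 × 14 = 1008
  D–S2: 9 × 3 = 27
  D–S3: 32 × 12 = 384
  D–S4: 34 × 6 = 204
Optimal cost = 2067.
Saving = 2164 − 2067 = 97.

97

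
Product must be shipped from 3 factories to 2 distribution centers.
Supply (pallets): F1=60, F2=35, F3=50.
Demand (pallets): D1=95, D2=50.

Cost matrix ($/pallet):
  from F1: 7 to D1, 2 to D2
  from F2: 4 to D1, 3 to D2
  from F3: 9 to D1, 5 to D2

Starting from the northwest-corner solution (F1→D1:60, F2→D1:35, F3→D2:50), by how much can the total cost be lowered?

50

Current plan cost = 60·7 + 35·4 + 50·5 = $810.
Optimal plan:
  F1 to D1: 10 pallets
  F1 to D2: 50 pallets
  F2 to D1: 35 pallets
  F3 to D1: 50 pallets
Optimal cost = $760.
Saving = 810 − 760 = $50.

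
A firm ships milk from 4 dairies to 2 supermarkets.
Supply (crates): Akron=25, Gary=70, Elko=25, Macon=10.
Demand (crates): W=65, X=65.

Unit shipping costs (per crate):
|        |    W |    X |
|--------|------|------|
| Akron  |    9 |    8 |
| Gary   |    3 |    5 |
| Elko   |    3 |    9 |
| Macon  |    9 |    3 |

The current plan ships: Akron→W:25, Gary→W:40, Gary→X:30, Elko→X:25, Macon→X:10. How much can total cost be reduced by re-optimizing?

Current plan cost = 25·9 + 40·3 + 30·5 + 25·9 + 10·3 = 750.
Optimal plan:
  Akron to X: 25 × 8 = 200
  Gary to W: 40 × 3 = 120
  Gary to X: 30 × 5 = 150
  Elko to W: 25 × 3 = 75
  Macon to X: 10 × 3 = 30
Optimal cost = 575.
Saving = 750 − 575 = 175.

175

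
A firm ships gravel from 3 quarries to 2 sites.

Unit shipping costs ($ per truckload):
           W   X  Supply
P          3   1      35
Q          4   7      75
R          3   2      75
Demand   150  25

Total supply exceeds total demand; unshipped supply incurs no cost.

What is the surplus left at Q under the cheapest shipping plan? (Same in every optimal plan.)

10

Minimum-cost shipments:
  P->W: 10 × $3 = $30
  P->X: 25 × $1 = $25
  Q->W: 65 × $4 = $260
  R->W: 75 × $3 = $225
Total cost = $540.
Q ships 65 of its 75, leaving 10.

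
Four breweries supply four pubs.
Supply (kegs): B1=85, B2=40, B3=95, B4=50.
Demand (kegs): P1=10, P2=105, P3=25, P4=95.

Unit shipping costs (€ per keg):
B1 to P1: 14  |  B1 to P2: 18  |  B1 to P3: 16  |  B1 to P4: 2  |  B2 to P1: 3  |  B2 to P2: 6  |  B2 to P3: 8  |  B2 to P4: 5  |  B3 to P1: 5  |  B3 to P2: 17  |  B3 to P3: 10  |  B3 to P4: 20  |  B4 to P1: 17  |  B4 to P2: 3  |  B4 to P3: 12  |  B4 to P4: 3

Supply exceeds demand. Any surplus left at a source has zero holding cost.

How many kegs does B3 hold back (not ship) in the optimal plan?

35

Minimum-cost shipments:
  B1–P4: 85 × €2 = €170
  B2–P2: 30 × €6 = €180
  B2–P4: 10 × €5 = €50
  B3–P1: 10 × €5 = €50
  B3–P2: 25 × €17 = €425
  B3–P3: 25 × €10 = €250
  B4–P2: 50 × €3 = €150
Total cost = €1275.
B3 ships 60 of its 95, leaving 35.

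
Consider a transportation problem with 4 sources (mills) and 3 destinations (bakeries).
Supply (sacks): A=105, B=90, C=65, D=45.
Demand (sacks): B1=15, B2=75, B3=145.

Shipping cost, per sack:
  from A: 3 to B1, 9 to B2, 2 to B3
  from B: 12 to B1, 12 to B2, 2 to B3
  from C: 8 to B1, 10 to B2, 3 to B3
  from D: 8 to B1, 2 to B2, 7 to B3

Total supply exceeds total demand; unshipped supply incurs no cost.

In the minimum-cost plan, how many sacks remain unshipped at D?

An optimal plan:
  A–B1: 15 × 3 = 45
  A–B2: 30 × 9 = 270
  A–B3: 60 × 2 = 120
  B–B3: 85 × 2 = 170
  D–B2: 45 × 2 = 90
Total cost = 695.
D ships 45 of its 45, leaving 0.

0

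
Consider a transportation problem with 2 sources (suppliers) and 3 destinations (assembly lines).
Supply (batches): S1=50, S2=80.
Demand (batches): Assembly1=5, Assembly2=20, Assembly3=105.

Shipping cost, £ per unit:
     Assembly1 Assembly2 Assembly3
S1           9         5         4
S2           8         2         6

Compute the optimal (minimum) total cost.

One minimum-cost allocation:
  S1 to Assembly3: 50 batches
  S2 to Assembly1: 5 batches
  S2 to Assembly2: 20 batches
  S2 to Assembly3: 55 batches
Total cost = £610.

610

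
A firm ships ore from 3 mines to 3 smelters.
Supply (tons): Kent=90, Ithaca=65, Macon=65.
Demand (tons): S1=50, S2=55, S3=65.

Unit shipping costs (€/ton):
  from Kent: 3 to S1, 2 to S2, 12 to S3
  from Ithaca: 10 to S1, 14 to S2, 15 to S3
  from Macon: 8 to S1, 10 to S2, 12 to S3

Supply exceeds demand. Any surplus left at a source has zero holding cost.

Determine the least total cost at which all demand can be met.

1145

One minimum-cost allocation:
  Kent→S1: 35 × €3 = €105
  Kent→S2: 55 × €2 = €110
  Ithaca→S1: 15 × €10 = €150
  Macon→S3: 65 × €12 = €780
Total = 105 + 110 + 150 + 780 = €1145.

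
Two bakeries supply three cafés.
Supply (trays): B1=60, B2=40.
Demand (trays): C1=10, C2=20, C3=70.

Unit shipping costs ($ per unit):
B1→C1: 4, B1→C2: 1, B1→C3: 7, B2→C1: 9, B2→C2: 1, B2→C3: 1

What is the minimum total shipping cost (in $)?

310

One minimum-cost allocation:
  B1 to C1: 10 × $4 = $40
  B1 to C2: 20 × $1 = $20
  B1 to C3: 30 × $7 = $210
  B2 to C3: 40 × $1 = $40
Total = 40 + 20 + 210 + 40 = $310.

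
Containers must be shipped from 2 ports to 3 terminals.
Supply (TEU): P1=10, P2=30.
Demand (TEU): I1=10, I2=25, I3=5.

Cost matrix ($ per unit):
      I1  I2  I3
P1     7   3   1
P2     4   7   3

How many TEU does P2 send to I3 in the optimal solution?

5

The minimum-cost plan:
  P1 to I2: 10 TEU
  P2 to I1: 10 TEU
  P2 to I2: 15 TEU
  P2 to I3: 5 TEU
Total cost = $190.
So P2→I3 carries 5 TEU.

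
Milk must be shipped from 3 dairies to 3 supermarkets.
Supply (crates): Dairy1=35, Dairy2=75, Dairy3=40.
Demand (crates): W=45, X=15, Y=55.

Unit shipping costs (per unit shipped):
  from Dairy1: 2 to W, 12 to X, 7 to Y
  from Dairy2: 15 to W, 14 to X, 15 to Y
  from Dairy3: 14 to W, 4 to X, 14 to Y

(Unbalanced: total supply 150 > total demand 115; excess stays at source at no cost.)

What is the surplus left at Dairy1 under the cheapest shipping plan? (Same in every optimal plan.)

Minimum-cost shipments:
  Dairy1 to W: 35 crates
  Dairy2 to W: 10 crates
  Dairy2 to Y: 30 crates
  Dairy3 to X: 15 crates
  Dairy3 to Y: 25 crates
Total cost = 1080.
Dairy1 ships 35 of its 35, leaving 0.

0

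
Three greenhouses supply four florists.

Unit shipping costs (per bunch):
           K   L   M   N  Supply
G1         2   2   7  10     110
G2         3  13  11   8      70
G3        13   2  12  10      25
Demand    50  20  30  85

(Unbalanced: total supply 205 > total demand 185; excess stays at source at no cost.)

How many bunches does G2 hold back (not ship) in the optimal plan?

An optimal plan:
  G1→K: 50 bunches
  G1→L: 20 bunches
  G1→M: 30 bunches
  G2→N: 70 bunches
  G3→N: 15 bunches
Total cost = 1060.
G2 ships 70 of its 70, leaving 0.

0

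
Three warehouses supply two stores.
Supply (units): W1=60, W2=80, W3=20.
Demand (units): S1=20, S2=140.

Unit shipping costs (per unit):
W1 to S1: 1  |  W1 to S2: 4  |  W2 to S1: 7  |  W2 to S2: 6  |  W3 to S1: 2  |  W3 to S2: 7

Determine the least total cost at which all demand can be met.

Optimal allocation:
  W1->S2: 60 × 4 = 240
  W2->S2: 80 × 6 = 480
  W3->S1: 20 × 2 = 40
Total = 240 + 480 + 40 = 760.

760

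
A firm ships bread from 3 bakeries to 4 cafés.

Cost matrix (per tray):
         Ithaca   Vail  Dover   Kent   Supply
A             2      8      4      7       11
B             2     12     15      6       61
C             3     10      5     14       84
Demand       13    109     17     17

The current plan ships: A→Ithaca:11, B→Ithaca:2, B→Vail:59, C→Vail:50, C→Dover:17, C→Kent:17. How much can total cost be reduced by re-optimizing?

214

Current plan cost = 11·2 + 2·2 + 59·12 + 50·10 + 17·5 + 17·14 = 1557.
Optimal plan:
  A–Vail: 11 × 8 = 88
  B–Ithaca: 13 × 2 = 26
  B–Vail: 31 × 12 = 372
  B–Kent: 17 × 6 = 102
  C–Vail: 67 × 10 = 670
  C–Dover: 17 × 5 = 85
Optimal cost = 1343.
Saving = 1557 − 1343 = 214.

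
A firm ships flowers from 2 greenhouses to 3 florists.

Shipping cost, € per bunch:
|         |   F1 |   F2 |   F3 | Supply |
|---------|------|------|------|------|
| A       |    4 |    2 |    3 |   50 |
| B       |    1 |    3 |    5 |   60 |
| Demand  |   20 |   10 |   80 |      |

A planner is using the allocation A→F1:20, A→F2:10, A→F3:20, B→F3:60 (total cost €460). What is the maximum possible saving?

Current plan cost = 20·4 + 10·2 + 20·3 + 60·5 = €460.
Optimal plan:
  A→F3: 50 × €3 = €150
  B→F1: 20 × €1 = €20
  B→F2: 10 × €3 = €30
  B→F3: 30 × €5 = €150
Optimal cost = €350.
Saving = 460 − 350 = €110.

110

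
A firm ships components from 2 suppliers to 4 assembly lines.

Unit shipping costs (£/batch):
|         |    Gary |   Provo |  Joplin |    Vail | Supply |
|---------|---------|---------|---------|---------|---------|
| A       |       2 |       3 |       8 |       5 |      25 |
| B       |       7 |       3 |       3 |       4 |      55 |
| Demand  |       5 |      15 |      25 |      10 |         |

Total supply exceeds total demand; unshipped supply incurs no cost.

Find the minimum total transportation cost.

An optimal shipping plan:
  A→Gary: 5 × £2 = £10
  A→Provo: 15 × £3 = £45
  B→Joplin: 25 × £3 = £75
  B→Vail: 10 × £4 = £40
Total = 10 + 45 + 75 + 40 = £170.
(Supply check: A ships 20; B ships 35.)

170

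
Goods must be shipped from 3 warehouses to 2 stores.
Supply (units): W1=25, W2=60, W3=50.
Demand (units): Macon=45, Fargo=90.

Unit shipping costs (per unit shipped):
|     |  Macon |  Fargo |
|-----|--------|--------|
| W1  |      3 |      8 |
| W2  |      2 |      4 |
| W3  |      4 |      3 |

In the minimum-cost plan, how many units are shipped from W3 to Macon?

Solving gives:
  W1->Macon: 25 units
  W2->Macon: 20 units
  W2->Fargo: 40 units
  W3->Fargo: 50 units
Total cost = 425.
The route W3→Macon is not used.

0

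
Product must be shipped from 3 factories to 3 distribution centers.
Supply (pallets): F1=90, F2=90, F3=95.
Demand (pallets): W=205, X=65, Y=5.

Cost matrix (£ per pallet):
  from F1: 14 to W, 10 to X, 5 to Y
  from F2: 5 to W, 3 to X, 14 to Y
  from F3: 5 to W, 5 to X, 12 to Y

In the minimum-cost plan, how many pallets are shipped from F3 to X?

0

Solving gives:
  F1–W: 20 × £14 = £280
  F1–X: 65 × £10 = £650
  F1–Y: 5 × £5 = £25
  F2–W: 90 × £5 = £450
  F3–W: 95 × £5 = £475
Total cost = £1880.
The route F3→X is not used.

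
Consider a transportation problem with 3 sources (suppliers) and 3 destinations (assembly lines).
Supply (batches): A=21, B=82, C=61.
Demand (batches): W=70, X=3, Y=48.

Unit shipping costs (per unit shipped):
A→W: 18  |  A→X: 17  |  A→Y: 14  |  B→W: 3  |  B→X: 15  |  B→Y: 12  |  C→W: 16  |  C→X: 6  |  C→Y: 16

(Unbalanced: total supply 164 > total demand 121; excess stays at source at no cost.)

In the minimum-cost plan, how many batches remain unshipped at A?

An optimal plan:
  A→Y: 21 batches
  B→W: 70 batches
  B→Y: 12 batches
  C→X: 3 batches
  C→Y: 15 batches
Total cost = 906.
A ships 21 of its 21, leaving 0.

0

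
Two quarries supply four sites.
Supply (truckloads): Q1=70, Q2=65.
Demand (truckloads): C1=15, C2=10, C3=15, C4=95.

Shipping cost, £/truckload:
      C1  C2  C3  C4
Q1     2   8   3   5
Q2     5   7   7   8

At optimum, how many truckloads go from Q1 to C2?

0

Solving gives:
  Q1 to C1: 15 × £2 = £30
  Q1 to C3: 15 × £3 = £45
  Q1 to C4: 40 × £5 = £200
  Q2 to C2: 10 × £7 = £70
  Q2 to C4: 55 × £8 = £440
Total cost = £785.
The route Q1→C2 is not used.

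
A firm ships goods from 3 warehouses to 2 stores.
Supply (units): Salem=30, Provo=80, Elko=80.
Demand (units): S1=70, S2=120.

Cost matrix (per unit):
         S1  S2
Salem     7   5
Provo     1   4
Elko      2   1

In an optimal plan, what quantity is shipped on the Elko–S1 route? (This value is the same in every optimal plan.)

Optimal shipments:
  Salem to S2: 30 × 5 = 150
  Provo to S1: 70 × 1 = 70
  Provo to S2: 10 × 4 = 40
  Elko to S2: 80 × 1 = 80
Total cost = 340.
The route Elko→S1 is not used.

0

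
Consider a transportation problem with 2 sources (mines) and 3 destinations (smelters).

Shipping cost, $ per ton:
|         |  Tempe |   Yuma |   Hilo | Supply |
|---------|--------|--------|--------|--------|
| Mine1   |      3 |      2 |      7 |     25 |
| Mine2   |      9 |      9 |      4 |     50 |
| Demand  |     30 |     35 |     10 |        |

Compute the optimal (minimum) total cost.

Optimal allocation:
  Mine1->Yuma: 25 × $2 = $50
  Mine2->Tempe: 30 × $9 = $270
  Mine2->Yuma: 10 × $9 = $90
  Mine2->Hilo: 10 × $4 = $40
Total = 50 + 270 + 90 + 40 = $450.
(Supply check: Mine1 ships 25; Mine2 ships 50.)

450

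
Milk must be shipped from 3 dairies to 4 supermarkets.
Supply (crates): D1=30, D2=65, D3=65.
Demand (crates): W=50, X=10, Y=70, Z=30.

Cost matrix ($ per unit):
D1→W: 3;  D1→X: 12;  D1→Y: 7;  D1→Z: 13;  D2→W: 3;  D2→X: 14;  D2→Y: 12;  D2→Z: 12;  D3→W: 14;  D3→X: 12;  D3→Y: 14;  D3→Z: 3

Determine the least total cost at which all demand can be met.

1100

A cheapest plan:
  D1 to Y: 30 × $7 = $210
  D2 to W: 50 × $3 = $150
  D2 to Y: 15 × $12 = $180
  D3 to X: 10 × $12 = $120
  D3 to Y: 25 × $14 = $350
  D3 to Z: 30 × $3 = $90
Total = 210 + 150 + 180 + 120 + 350 + 90 = $1100.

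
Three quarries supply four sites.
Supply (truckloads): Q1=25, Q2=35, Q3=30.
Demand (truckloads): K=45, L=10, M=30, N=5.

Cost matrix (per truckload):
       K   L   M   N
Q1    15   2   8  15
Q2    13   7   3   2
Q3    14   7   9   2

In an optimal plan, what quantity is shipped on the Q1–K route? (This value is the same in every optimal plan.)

Solving gives:
  Q1→K: 15 × 15 = 225
  Q1→L: 10 × 2 = 20
  Q2→K: 5 × 13 = 65
  Q2→M: 30 × 3 = 90
  Q3→K: 25 × 14 = 350
  Q3→N: 5 × 2 = 10
Total cost = 760.
So Q1→K carries 15 truckloads.

15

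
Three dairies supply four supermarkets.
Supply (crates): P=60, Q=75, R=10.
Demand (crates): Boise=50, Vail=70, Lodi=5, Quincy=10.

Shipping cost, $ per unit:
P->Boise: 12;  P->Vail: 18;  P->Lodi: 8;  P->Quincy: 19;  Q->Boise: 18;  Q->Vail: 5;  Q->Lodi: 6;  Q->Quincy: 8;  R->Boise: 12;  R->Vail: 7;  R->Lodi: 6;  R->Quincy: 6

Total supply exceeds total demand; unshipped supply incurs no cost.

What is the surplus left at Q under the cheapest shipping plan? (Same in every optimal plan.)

An optimal plan:
  P to Boise: 50 × $12 = $600
  Q to Vail: 70 × $5 = $350
  Q to Lodi: 5 × $6 = $30
  R to Quincy: 10 × $6 = $60
Total cost = $1040.
Q ships 75 of its 75, leaving 0.

0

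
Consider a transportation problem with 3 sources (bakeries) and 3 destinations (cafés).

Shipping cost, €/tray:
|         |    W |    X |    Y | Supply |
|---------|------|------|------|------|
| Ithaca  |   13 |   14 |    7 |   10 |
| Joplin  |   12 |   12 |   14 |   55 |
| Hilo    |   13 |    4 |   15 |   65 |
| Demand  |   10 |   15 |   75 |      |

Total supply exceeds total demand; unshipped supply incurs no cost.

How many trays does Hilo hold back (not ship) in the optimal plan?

An optimal plan:
  Ithaca–Y: 10 × €7 = €70
  Joplin–W: 10 × €12 = €120
  Joplin–Y: 45 × €14 = €630
  Hilo–X: 15 × €4 = €60
  Hilo–Y: 20 × €15 = €300
Total cost = €1180.
Hilo ships 35 of its 65, leaving 30.

30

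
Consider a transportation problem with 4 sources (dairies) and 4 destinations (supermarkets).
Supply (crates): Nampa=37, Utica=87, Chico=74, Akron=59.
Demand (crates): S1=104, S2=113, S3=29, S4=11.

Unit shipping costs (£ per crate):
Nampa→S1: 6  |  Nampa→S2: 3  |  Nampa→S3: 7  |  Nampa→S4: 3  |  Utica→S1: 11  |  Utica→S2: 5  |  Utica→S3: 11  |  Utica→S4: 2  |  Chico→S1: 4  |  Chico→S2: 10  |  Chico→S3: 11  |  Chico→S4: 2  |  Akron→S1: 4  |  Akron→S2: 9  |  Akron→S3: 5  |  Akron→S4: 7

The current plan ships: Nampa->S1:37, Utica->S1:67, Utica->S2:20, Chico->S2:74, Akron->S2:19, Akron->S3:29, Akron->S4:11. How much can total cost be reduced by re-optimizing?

1118

Current plan cost = 37·6 + 67·11 + 20·5 + 74·10 + 19·9 + 29·5 + 11·7 = £2192.
Optimal plan:
  Nampa→S2: 37 × £3 = £111
  Utica→S2: 76 × £5 = £380
  Utica→S4: 11 × £2 = £22
  Chico→S1: 74 × £4 = £296
  Akron→S1: 30 × £4 = £120
  Akron→S3: 29 × £5 = £145
Optimal cost = £1074.
Saving = 2192 − 1074 = £1118.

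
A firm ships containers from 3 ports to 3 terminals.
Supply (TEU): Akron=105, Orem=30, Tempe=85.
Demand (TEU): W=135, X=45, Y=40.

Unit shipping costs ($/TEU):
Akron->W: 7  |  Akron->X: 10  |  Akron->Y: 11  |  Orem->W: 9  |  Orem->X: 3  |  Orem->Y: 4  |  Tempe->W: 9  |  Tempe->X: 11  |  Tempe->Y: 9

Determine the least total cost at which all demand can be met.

1620

Optimal allocation:
  Akron to W: 105 × $7 = $735
  Orem to X: 30 × $3 = $90
  Tempe to W: 30 × $9 = $270
  Tempe to X: 15 × $11 = $165
  Tempe to Y: 40 × $9 = $360
Total = 735 + 90 + 270 + 165 + 360 = $1620.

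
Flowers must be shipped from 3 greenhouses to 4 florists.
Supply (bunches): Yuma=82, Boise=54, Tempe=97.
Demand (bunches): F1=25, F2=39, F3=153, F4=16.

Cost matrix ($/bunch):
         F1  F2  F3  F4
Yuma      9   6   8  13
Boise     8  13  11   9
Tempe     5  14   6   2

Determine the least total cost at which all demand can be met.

A cheapest plan:
  Yuma->F2: 39 bunches
  Yuma->F3: 43 bunches
  Boise->F1: 25 bunches
  Boise->F3: 29 bunches
  Tempe->F3: 81 bunches
  Tempe->F4: 16 bunches
Total cost = $1615.

1615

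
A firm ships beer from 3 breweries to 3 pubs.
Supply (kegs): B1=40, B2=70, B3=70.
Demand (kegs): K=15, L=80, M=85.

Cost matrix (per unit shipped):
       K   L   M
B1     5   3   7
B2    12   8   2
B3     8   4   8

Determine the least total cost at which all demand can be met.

630

Optimal allocation:
  B1→K: 15 kegs
  B1→L: 10 kegs
  B1→M: 15 kegs
  B2→M: 70 kegs
  B3→L: 70 kegs
Total cost = 630.
(Supply check: B1 ships 40; B2 ships 70; B3 ships 70.)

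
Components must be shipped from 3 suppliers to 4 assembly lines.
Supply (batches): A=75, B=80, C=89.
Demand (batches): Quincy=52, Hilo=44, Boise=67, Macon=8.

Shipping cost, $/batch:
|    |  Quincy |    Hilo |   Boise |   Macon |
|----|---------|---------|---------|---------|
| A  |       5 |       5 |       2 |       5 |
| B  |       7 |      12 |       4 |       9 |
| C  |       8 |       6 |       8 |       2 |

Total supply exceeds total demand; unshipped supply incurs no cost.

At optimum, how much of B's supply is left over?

36

An optimal plan:
  A–Quincy: 8 × $5 = $40
  A–Boise: 67 × $2 = $134
  B–Quincy: 44 × $7 = $308
  C–Hilo: 44 × $6 = $264
  C–Macon: 8 × $2 = $16
Total cost = $762.
B ships 44 of its 80, leaving 36.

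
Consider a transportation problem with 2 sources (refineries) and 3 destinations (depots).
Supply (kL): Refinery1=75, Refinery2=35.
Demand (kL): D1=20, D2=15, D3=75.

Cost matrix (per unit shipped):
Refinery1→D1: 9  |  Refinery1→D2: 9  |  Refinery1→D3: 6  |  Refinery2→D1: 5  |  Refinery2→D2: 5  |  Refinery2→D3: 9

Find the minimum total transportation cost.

A cheapest plan:
  Refinery1→D3: 75 kL
  Refinery2→D1: 20 kL
  Refinery2→D2: 15 kL
Total cost = 625.

625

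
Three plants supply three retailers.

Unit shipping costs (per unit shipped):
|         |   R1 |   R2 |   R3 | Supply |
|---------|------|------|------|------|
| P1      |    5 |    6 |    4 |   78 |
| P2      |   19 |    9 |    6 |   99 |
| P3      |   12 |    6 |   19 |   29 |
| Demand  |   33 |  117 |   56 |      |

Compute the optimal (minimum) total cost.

A cheapest plan:
  P1 to R1: 33 × 5 = 165
  P1 to R2: 45 × 6 = 270
  P2 to R2: 43 × 9 = 387
  P2 to R3: 56 × 6 = 336
  P3 to R2: 29 × 6 = 174
Total = 165 + 270 + 387 + 336 + 174 = 1332.
(Supply check: P1 ships 78; P2 ships 99; P3 ships 29.)

1332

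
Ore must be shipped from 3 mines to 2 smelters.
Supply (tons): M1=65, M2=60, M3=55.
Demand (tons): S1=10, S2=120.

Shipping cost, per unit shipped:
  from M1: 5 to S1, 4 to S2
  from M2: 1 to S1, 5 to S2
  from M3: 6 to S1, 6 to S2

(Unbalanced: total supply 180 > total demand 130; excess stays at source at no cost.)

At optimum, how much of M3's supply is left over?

50

Minimum-cost shipments:
  M1–S2: 65 × 4 = 260
  M2–S1: 10 × 1 = 10
  M2–S2: 50 × 5 = 250
  M3–S2: 5 × 6 = 30
Total cost = 550.
M3 ships 5 of its 55, leaving 50.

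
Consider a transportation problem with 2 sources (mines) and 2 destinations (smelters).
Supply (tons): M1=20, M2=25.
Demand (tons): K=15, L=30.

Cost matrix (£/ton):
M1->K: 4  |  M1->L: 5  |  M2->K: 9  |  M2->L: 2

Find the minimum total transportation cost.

135

An optimal shipping plan:
  M1->K: 15 tons
  M1->L: 5 tons
  M2->L: 25 tons
Total cost = £135.
(Supply check: M1 ships 20; M2 ships 25.)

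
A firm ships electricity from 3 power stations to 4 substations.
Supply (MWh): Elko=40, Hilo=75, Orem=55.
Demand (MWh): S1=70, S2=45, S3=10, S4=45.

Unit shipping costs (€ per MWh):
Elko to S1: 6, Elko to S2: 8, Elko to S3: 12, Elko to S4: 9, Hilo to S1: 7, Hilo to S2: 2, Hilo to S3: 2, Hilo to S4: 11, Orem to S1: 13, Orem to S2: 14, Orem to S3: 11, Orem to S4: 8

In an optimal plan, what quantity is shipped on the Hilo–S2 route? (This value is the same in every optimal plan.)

Optimal shipments:
  Elko→S1: 40 × €6 = €240
  Hilo→S1: 20 × €7 = €140
  Hilo→S2: 45 × €2 = €90
  Hilo→S3: 10 × €2 = €20
  Orem→S1: 10 × €13 = €130
  Orem→S4: 45 × €8 = €360
Total cost = €980.
So Hilo→S2 carries 45 MWh.

45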